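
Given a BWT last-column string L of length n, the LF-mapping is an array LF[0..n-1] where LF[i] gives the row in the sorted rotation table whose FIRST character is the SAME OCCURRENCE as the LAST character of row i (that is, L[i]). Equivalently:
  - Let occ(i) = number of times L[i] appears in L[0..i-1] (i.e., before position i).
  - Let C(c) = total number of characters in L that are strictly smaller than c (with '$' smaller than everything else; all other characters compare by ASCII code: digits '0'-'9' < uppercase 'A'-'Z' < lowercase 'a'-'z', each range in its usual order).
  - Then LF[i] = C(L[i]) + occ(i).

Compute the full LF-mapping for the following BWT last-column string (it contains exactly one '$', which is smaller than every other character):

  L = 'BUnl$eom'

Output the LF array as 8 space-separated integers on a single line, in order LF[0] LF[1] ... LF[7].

Char counts: '$':1, 'B':1, 'U':1, 'e':1, 'l':1, 'm':1, 'n':1, 'o':1
C (first-col start): C('$')=0, C('B')=1, C('U')=2, C('e')=3, C('l')=4, C('m')=5, C('n')=6, C('o')=7
L[0]='B': occ=0, LF[0]=C('B')+0=1+0=1
L[1]='U': occ=0, LF[1]=C('U')+0=2+0=2
L[2]='n': occ=0, LF[2]=C('n')+0=6+0=6
L[3]='l': occ=0, LF[3]=C('l')+0=4+0=4
L[4]='$': occ=0, LF[4]=C('$')+0=0+0=0
L[5]='e': occ=0, LF[5]=C('e')+0=3+0=3
L[6]='o': occ=0, LF[6]=C('o')+0=7+0=7
L[7]='m': occ=0, LF[7]=C('m')+0=5+0=5

Answer: 1 2 6 4 0 3 7 5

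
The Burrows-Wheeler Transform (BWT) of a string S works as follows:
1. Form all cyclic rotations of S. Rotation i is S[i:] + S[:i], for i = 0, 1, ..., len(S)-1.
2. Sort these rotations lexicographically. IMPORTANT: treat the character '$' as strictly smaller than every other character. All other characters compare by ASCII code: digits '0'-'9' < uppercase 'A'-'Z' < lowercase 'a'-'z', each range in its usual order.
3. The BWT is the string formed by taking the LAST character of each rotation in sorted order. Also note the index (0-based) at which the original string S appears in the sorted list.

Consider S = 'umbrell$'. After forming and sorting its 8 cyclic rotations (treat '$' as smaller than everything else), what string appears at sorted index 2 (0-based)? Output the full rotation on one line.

Answer: ell$umbr

Derivation:
All 8 rotations (rotation i = S[i:]+S[:i]):
  rot[0] = umbrell$
  rot[1] = mbrell$u
  rot[2] = brell$um
  rot[3] = rell$umb
  rot[4] = ell$umbr
  rot[5] = ll$umbre
  rot[6] = l$umbrel
  rot[7] = $umbrell
Sorted (with $ < everything):
  sorted[0] = $umbrell
  sorted[1] = brell$um
  sorted[2] = ell$umbr
  sorted[3] = l$umbrel
  sorted[4] = ll$umbre
  sorted[5] = mbrell$u
  sorted[6] = rell$umb
  sorted[7] = umbrell$
sorted[2] = ell$umbr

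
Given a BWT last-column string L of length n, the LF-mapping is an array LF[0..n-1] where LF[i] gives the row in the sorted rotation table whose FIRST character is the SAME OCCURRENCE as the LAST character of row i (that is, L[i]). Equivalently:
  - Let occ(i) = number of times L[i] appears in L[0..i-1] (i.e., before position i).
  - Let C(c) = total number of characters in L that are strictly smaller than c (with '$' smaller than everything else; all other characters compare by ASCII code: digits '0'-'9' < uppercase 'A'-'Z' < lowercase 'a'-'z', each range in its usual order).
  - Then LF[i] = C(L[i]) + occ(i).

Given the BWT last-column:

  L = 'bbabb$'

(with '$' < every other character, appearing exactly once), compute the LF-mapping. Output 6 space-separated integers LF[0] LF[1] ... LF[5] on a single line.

Answer: 2 3 1 4 5 0

Derivation:
Char counts: '$':1, 'a':1, 'b':4
C (first-col start): C('$')=0, C('a')=1, C('b')=2
L[0]='b': occ=0, LF[0]=C('b')+0=2+0=2
L[1]='b': occ=1, LF[1]=C('b')+1=2+1=3
L[2]='a': occ=0, LF[2]=C('a')+0=1+0=1
L[3]='b': occ=2, LF[3]=C('b')+2=2+2=4
L[4]='b': occ=3, LF[4]=C('b')+3=2+3=5
L[5]='$': occ=0, LF[5]=C('$')+0=0+0=0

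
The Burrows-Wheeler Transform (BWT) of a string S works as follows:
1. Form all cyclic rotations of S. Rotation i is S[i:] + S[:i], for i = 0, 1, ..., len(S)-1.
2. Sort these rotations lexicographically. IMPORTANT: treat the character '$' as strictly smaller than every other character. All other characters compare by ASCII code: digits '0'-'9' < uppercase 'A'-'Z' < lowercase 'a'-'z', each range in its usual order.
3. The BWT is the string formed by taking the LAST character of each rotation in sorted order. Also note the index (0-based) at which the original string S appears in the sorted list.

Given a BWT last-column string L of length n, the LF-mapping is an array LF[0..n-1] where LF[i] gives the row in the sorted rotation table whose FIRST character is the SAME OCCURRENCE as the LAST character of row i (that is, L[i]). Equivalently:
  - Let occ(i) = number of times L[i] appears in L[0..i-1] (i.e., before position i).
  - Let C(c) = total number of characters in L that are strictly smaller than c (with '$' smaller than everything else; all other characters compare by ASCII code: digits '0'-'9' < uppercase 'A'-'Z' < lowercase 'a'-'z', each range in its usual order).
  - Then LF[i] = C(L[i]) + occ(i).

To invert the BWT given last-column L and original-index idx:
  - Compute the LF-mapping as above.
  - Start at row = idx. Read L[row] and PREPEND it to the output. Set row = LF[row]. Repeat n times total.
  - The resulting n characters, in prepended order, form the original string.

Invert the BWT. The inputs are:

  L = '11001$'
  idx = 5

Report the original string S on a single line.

Answer: 11001$

Derivation:
LF mapping: 3 4 1 2 5 0
Walk LF starting at row 5, prepending L[row]:
  step 1: row=5, L[5]='$', prepend. Next row=LF[5]=0
  step 2: row=0, L[0]='1', prepend. Next row=LF[0]=3
  step 3: row=3, L[3]='0', prepend. Next row=LF[3]=2
  step 4: row=2, L[2]='0', prepend. Next row=LF[2]=1
  step 5: row=1, L[1]='1', prepend. Next row=LF[1]=4
  step 6: row=4, L[4]='1', prepend. Next row=LF[4]=5
Reversed output: 11001$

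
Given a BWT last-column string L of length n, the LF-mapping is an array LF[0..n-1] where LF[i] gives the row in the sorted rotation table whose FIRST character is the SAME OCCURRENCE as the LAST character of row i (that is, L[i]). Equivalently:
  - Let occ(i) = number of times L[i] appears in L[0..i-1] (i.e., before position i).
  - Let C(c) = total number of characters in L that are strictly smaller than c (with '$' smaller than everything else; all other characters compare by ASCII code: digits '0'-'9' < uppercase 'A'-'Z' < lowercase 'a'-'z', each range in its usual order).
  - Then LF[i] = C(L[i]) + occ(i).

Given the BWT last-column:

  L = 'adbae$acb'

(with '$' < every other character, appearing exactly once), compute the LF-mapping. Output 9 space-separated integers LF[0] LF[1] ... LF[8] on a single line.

Char counts: '$':1, 'a':3, 'b':2, 'c':1, 'd':1, 'e':1
C (first-col start): C('$')=0, C('a')=1, C('b')=4, C('c')=6, C('d')=7, C('e')=8
L[0]='a': occ=0, LF[0]=C('a')+0=1+0=1
L[1]='d': occ=0, LF[1]=C('d')+0=7+0=7
L[2]='b': occ=0, LF[2]=C('b')+0=4+0=4
L[3]='a': occ=1, LF[3]=C('a')+1=1+1=2
L[4]='e': occ=0, LF[4]=C('e')+0=8+0=8
L[5]='$': occ=0, LF[5]=C('$')+0=0+0=0
L[6]='a': occ=2, LF[6]=C('a')+2=1+2=3
L[7]='c': occ=0, LF[7]=C('c')+0=6+0=6
L[8]='b': occ=1, LF[8]=C('b')+1=4+1=5

Answer: 1 7 4 2 8 0 3 6 5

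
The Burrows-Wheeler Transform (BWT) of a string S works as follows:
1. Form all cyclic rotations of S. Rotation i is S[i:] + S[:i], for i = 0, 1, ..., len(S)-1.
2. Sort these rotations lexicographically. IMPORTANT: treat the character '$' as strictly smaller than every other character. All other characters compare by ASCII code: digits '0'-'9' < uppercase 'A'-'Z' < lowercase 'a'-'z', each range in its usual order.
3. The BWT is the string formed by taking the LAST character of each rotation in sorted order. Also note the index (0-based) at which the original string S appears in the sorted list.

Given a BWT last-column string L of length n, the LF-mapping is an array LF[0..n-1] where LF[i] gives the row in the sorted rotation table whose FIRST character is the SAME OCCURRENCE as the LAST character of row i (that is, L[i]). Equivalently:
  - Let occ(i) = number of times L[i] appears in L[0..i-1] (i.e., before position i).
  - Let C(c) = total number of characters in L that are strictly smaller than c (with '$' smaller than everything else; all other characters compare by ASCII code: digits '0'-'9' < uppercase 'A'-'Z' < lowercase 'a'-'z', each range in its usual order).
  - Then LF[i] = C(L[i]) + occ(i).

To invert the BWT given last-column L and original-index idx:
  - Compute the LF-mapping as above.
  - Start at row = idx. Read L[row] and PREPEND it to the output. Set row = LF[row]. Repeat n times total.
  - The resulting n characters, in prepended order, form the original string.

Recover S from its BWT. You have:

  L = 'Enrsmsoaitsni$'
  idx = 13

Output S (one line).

LF mapping: 1 6 9 10 5 11 8 2 3 13 12 7 4 0
Walk LF starting at row 13, prepending L[row]:
  step 1: row=13, L[13]='$', prepend. Next row=LF[13]=0
  step 2: row=0, L[0]='E', prepend. Next row=LF[0]=1
  step 3: row=1, L[1]='n', prepend. Next row=LF[1]=6
  step 4: row=6, L[6]='o', prepend. Next row=LF[6]=8
  step 5: row=8, L[8]='i', prepend. Next row=LF[8]=3
  step 6: row=3, L[3]='s', prepend. Next row=LF[3]=10
  step 7: row=10, L[10]='s', prepend. Next row=LF[10]=12
  step 8: row=12, L[12]='i', prepend. Next row=LF[12]=4
  step 9: row=4, L[4]='m', prepend. Next row=LF[4]=5
  step 10: row=5, L[5]='s', prepend. Next row=LF[5]=11
  step 11: row=11, L[11]='n', prepend. Next row=LF[11]=7
  step 12: row=7, L[7]='a', prepend. Next row=LF[7]=2
  step 13: row=2, L[2]='r', prepend. Next row=LF[2]=9
  step 14: row=9, L[9]='t', prepend. Next row=LF[9]=13
Reversed output: transmissionE$

Answer: transmissionE$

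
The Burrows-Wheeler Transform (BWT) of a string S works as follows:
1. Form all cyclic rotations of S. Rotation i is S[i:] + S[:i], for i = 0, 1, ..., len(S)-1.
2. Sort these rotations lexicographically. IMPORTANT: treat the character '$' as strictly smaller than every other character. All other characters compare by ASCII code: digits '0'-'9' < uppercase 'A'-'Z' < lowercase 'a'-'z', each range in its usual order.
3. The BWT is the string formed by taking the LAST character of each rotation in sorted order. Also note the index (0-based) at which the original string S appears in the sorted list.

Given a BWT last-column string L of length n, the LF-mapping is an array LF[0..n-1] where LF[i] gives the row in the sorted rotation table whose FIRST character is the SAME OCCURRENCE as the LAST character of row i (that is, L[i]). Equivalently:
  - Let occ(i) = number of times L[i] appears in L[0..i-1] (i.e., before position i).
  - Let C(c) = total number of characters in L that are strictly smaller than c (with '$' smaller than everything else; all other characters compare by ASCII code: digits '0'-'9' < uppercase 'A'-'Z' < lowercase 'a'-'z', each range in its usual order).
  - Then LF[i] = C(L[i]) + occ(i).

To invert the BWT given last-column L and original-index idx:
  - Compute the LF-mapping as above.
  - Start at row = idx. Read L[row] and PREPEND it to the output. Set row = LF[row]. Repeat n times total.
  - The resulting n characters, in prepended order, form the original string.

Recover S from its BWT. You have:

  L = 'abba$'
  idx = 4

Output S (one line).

LF mapping: 1 3 4 2 0
Walk LF starting at row 4, prepending L[row]:
  step 1: row=4, L[4]='$', prepend. Next row=LF[4]=0
  step 2: row=0, L[0]='a', prepend. Next row=LF[0]=1
  step 3: row=1, L[1]='b', prepend. Next row=LF[1]=3
  step 4: row=3, L[3]='a', prepend. Next row=LF[3]=2
  step 5: row=2, L[2]='b', prepend. Next row=LF[2]=4
Reversed output: baba$

Answer: baba$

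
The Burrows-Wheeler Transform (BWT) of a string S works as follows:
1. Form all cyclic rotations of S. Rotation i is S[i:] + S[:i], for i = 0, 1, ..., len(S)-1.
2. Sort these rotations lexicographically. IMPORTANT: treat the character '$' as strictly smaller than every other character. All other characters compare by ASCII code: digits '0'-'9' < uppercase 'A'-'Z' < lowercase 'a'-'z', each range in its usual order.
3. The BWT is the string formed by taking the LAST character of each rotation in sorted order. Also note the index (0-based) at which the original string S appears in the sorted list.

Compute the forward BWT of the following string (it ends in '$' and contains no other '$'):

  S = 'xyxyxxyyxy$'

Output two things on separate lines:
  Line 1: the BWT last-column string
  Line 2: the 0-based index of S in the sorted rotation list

Answer: yyyy$xxxyxx
4

Derivation:
All 11 rotations (rotation i = S[i:]+S[:i]):
  rot[0] = xyxyxxyyxy$
  rot[1] = yxyxxyyxy$x
  rot[2] = xyxxyyxy$xy
  rot[3] = yxxyyxy$xyx
  rot[4] = xxyyxy$xyxy
  rot[5] = xyyxy$xyxyx
  rot[6] = yyxy$xyxyxx
  rot[7] = yxy$xyxyxxy
  rot[8] = xy$xyxyxxyy
  rot[9] = y$xyxyxxyyx
  rot[10] = $xyxyxxyyxy
Sorted (with $ < everything):
  sorted[0] = $xyxyxxyyxy  (last char: 'y')
  sorted[1] = xxyyxy$xyxy  (last char: 'y')
  sorted[2] = xy$xyxyxxyy  (last char: 'y')
  sorted[3] = xyxxyyxy$xy  (last char: 'y')
  sorted[4] = xyxyxxyyxy$  (last char: '$')
  sorted[5] = xyyxy$xyxyx  (last char: 'x')
  sorted[6] = y$xyxyxxyyx  (last char: 'x')
  sorted[7] = yxxyyxy$xyx  (last char: 'x')
  sorted[8] = yxy$xyxyxxy  (last char: 'y')
  sorted[9] = yxyxxyyxy$x  (last char: 'x')
  sorted[10] = yyxy$xyxyxx  (last char: 'x')
Last column: yyyy$xxxyxx
Original string S is at sorted index 4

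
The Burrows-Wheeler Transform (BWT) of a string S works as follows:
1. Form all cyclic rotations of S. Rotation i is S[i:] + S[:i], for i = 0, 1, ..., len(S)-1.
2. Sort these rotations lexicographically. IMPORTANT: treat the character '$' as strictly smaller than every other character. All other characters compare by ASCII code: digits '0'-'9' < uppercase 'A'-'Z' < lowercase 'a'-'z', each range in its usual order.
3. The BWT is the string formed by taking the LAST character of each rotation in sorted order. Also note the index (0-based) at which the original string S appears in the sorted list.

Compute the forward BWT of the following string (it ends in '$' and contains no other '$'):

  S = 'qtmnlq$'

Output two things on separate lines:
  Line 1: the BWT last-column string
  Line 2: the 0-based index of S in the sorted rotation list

All 7 rotations (rotation i = S[i:]+S[:i]):
  rot[0] = qtmnlq$
  rot[1] = tmnlq$q
  rot[2] = mnlq$qt
  rot[3] = nlq$qtm
  rot[4] = lq$qtmn
  rot[5] = q$qtmnl
  rot[6] = $qtmnlq
Sorted (with $ < everything):
  sorted[0] = $qtmnlq  (last char: 'q')
  sorted[1] = lq$qtmn  (last char: 'n')
  sorted[2] = mnlq$qt  (last char: 't')
  sorted[3] = nlq$qtm  (last char: 'm')
  sorted[4] = q$qtmnl  (last char: 'l')
  sorted[5] = qtmnlq$  (last char: '$')
  sorted[6] = tmnlq$q  (last char: 'q')
Last column: qntml$q
Original string S is at sorted index 5

Answer: qntml$q
5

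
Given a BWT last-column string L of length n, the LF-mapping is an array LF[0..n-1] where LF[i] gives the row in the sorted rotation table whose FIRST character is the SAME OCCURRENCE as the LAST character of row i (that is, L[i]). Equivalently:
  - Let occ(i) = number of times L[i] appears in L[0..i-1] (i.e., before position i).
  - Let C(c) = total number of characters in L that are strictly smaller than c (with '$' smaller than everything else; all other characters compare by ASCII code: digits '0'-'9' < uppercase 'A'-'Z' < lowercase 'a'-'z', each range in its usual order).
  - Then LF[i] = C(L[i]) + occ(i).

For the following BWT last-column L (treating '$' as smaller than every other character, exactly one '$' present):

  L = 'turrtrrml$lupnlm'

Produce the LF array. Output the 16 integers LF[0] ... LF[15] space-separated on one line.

Answer: 12 14 8 9 13 10 11 4 1 0 2 15 7 6 3 5

Derivation:
Char counts: '$':1, 'l':3, 'm':2, 'n':1, 'p':1, 'r':4, 't':2, 'u':2
C (first-col start): C('$')=0, C('l')=1, C('m')=4, C('n')=6, C('p')=7, C('r')=8, C('t')=12, C('u')=14
L[0]='t': occ=0, LF[0]=C('t')+0=12+0=12
L[1]='u': occ=0, LF[1]=C('u')+0=14+0=14
L[2]='r': occ=0, LF[2]=C('r')+0=8+0=8
L[3]='r': occ=1, LF[3]=C('r')+1=8+1=9
L[4]='t': occ=1, LF[4]=C('t')+1=12+1=13
L[5]='r': occ=2, LF[5]=C('r')+2=8+2=10
L[6]='r': occ=3, LF[6]=C('r')+3=8+3=11
L[7]='m': occ=0, LF[7]=C('m')+0=4+0=4
L[8]='l': occ=0, LF[8]=C('l')+0=1+0=1
L[9]='$': occ=0, LF[9]=C('$')+0=0+0=0
L[10]='l': occ=1, LF[10]=C('l')+1=1+1=2
L[11]='u': occ=1, LF[11]=C('u')+1=14+1=15
L[12]='p': occ=0, LF[12]=C('p')+0=7+0=7
L[13]='n': occ=0, LF[13]=C('n')+0=6+0=6
L[14]='l': occ=2, LF[14]=C('l')+2=1+2=3
L[15]='m': occ=1, LF[15]=C('m')+1=4+1=5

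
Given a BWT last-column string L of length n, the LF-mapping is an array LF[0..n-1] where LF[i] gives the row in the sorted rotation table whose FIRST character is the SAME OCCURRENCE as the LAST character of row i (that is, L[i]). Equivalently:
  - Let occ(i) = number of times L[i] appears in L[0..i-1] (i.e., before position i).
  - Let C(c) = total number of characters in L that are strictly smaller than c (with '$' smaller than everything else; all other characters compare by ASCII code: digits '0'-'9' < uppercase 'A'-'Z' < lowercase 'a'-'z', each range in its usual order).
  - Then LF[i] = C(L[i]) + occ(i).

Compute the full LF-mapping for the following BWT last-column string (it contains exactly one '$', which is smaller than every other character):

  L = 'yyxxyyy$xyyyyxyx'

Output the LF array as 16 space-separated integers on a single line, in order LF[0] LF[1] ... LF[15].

Char counts: '$':1, 'x':5, 'y':10
C (first-col start): C('$')=0, C('x')=1, C('y')=6
L[0]='y': occ=0, LF[0]=C('y')+0=6+0=6
L[1]='y': occ=1, LF[1]=C('y')+1=6+1=7
L[2]='x': occ=0, LF[2]=C('x')+0=1+0=1
L[3]='x': occ=1, LF[3]=C('x')+1=1+1=2
L[4]='y': occ=2, LF[4]=C('y')+2=6+2=8
L[5]='y': occ=3, LF[5]=C('y')+3=6+3=9
L[6]='y': occ=4, LF[6]=C('y')+4=6+4=10
L[7]='$': occ=0, LF[7]=C('$')+0=0+0=0
L[8]='x': occ=2, LF[8]=C('x')+2=1+2=3
L[9]='y': occ=5, LF[9]=C('y')+5=6+5=11
L[10]='y': occ=6, LF[10]=C('y')+6=6+6=12
L[11]='y': occ=7, LF[11]=C('y')+7=6+7=13
L[12]='y': occ=8, LF[12]=C('y')+8=6+8=14
L[13]='x': occ=3, LF[13]=C('x')+3=1+3=4
L[14]='y': occ=9, LF[14]=C('y')+9=6+9=15
L[15]='x': occ=4, LF[15]=C('x')+4=1+4=5

Answer: 6 7 1 2 8 9 10 0 3 11 12 13 14 4 15 5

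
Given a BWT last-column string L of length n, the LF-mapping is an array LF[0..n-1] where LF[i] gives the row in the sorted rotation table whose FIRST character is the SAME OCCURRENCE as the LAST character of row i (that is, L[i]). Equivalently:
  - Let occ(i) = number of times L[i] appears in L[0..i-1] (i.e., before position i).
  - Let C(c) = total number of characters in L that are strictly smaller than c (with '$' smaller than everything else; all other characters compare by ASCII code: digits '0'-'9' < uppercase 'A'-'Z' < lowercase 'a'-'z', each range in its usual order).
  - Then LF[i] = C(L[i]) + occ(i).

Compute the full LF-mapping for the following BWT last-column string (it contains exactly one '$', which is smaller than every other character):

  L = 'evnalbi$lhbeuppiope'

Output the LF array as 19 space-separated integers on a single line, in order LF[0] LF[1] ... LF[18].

Answer: 4 18 12 1 10 2 8 0 11 7 3 5 17 14 15 9 13 16 6

Derivation:
Char counts: '$':1, 'a':1, 'b':2, 'e':3, 'h':1, 'i':2, 'l':2, 'n':1, 'o':1, 'p':3, 'u':1, 'v':1
C (first-col start): C('$')=0, C('a')=1, C('b')=2, C('e')=4, C('h')=7, C('i')=8, C('l')=10, C('n')=12, C('o')=13, C('p')=14, C('u')=17, C('v')=18
L[0]='e': occ=0, LF[0]=C('e')+0=4+0=4
L[1]='v': occ=0, LF[1]=C('v')+0=18+0=18
L[2]='n': occ=0, LF[2]=C('n')+0=12+0=12
L[3]='a': occ=0, LF[3]=C('a')+0=1+0=1
L[4]='l': occ=0, LF[4]=C('l')+0=10+0=10
L[5]='b': occ=0, LF[5]=C('b')+0=2+0=2
L[6]='i': occ=0, LF[6]=C('i')+0=8+0=8
L[7]='$': occ=0, LF[7]=C('$')+0=0+0=0
L[8]='l': occ=1, LF[8]=C('l')+1=10+1=11
L[9]='h': occ=0, LF[9]=C('h')+0=7+0=7
L[10]='b': occ=1, LF[10]=C('b')+1=2+1=3
L[11]='e': occ=1, LF[11]=C('e')+1=4+1=5
L[12]='u': occ=0, LF[12]=C('u')+0=17+0=17
L[13]='p': occ=0, LF[13]=C('p')+0=14+0=14
L[14]='p': occ=1, LF[14]=C('p')+1=14+1=15
L[15]='i': occ=1, LF[15]=C('i')+1=8+1=9
L[16]='o': occ=0, LF[16]=C('o')+0=13+0=13
L[17]='p': occ=2, LF[17]=C('p')+2=14+2=16
L[18]='e': occ=2, LF[18]=C('e')+2=4+2=6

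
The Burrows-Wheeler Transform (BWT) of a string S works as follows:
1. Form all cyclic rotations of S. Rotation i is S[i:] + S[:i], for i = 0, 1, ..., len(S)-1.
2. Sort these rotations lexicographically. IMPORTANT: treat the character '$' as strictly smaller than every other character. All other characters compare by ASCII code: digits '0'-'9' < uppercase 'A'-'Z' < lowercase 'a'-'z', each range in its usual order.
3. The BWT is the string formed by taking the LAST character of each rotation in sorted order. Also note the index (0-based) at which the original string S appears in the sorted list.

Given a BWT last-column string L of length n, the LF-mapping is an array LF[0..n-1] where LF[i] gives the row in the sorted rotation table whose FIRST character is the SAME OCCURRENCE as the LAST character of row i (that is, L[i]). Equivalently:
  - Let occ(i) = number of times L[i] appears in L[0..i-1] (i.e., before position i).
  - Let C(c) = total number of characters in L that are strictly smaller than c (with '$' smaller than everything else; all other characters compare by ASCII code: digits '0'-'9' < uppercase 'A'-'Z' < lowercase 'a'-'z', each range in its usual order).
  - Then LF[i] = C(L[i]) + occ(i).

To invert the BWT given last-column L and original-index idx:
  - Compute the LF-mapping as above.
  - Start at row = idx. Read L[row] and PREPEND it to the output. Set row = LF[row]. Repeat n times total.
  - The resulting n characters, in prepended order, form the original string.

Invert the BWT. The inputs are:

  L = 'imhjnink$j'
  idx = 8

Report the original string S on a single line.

LF mapping: 2 7 1 4 8 3 9 6 0 5
Walk LF starting at row 8, prepending L[row]:
  step 1: row=8, L[8]='$', prepend. Next row=LF[8]=0
  step 2: row=0, L[0]='i', prepend. Next row=LF[0]=2
  step 3: row=2, L[2]='h', prepend. Next row=LF[2]=1
  step 4: row=1, L[1]='m', prepend. Next row=LF[1]=7
  step 5: row=7, L[7]='k', prepend. Next row=LF[7]=6
  step 6: row=6, L[6]='n', prepend. Next row=LF[6]=9
  step 7: row=9, L[9]='j', prepend. Next row=LF[9]=5
  step 8: row=5, L[5]='i', prepend. Next row=LF[5]=3
  step 9: row=3, L[3]='j', prepend. Next row=LF[3]=4
  step 10: row=4, L[4]='n', prepend. Next row=LF[4]=8
Reversed output: njijnkmhi$

Answer: njijnkmhi$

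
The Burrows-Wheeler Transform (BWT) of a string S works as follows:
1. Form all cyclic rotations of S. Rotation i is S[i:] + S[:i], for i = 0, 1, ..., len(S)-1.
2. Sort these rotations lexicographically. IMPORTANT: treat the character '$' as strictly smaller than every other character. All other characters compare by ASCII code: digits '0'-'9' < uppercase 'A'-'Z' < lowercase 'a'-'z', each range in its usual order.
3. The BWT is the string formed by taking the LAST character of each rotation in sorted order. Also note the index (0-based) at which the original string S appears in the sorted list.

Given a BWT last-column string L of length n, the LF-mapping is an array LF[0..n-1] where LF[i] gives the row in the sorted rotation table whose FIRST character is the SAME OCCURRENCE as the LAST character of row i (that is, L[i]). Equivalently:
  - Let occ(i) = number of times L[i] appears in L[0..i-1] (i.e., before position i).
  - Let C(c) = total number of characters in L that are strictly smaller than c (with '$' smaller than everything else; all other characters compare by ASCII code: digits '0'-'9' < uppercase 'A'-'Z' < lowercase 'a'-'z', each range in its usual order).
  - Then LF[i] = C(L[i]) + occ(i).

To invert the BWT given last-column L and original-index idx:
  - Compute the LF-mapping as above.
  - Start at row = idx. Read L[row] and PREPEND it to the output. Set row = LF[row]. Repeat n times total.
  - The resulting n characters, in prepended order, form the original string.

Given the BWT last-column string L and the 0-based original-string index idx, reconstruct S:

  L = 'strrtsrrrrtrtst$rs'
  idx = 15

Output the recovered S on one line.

Answer: tsrrtsttrrstrrrrs$

Derivation:
LF mapping: 9 13 1 2 14 10 3 4 5 6 15 7 16 11 17 0 8 12
Walk LF starting at row 15, prepending L[row]:
  step 1: row=15, L[15]='$', prepend. Next row=LF[15]=0
  step 2: row=0, L[0]='s', prepend. Next row=LF[0]=9
  step 3: row=9, L[9]='r', prepend. Next row=LF[9]=6
  step 4: row=6, L[6]='r', prepend. Next row=LF[6]=3
  step 5: row=3, L[3]='r', prepend. Next row=LF[3]=2
  step 6: row=2, L[2]='r', prepend. Next row=LF[2]=1
  step 7: row=1, L[1]='t', prepend. Next row=LF[1]=13
  step 8: row=13, L[13]='s', prepend. Next row=LF[13]=11
  step 9: row=11, L[11]='r', prepend. Next row=LF[11]=7
  step 10: row=7, L[7]='r', prepend. Next row=LF[7]=4
  step 11: row=4, L[4]='t', prepend. Next row=LF[4]=14
  step 12: row=14, L[14]='t', prepend. Next row=LF[14]=17
  step 13: row=17, L[17]='s', prepend. Next row=LF[17]=12
  step 14: row=12, L[12]='t', prepend. Next row=LF[12]=16
  step 15: row=16, L[16]='r', prepend. Next row=LF[16]=8
  step 16: row=8, L[8]='r', prepend. Next row=LF[8]=5
  step 17: row=5, L[5]='s', prepend. Next row=LF[5]=10
  step 18: row=10, L[10]='t', prepend. Next row=LF[10]=15
Reversed output: tsrrtsttrrstrrrrs$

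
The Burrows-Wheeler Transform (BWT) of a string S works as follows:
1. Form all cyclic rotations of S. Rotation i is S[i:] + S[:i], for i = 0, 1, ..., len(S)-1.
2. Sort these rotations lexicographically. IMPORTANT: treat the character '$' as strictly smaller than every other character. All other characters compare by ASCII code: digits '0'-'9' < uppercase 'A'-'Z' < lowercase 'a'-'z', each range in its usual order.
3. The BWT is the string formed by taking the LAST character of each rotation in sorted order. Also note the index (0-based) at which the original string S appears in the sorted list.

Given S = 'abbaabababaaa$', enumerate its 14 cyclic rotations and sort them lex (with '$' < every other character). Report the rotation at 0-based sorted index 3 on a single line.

Answer: aaa$abbaababab

Derivation:
All 14 rotations (rotation i = S[i:]+S[:i]):
  rot[0] = abbaabababaaa$
  rot[1] = bbaabababaaa$a
  rot[2] = baabababaaa$ab
  rot[3] = aabababaaa$abb
  rot[4] = abababaaa$abba
  rot[5] = bababaaa$abbaa
  rot[6] = ababaaa$abbaab
  rot[7] = babaaa$abbaaba
  rot[8] = abaaa$abbaabab
  rot[9] = baaa$abbaababa
  rot[10] = aaa$abbaababab
  rot[11] = aa$abbaabababa
  rot[12] = a$abbaabababaa
  rot[13] = $abbaabababaaa
Sorted (with $ < everything):
  sorted[0] = $abbaabababaaa
  sorted[1] = a$abbaabababaa
  sorted[2] = aa$abbaabababa
  sorted[3] = aaa$abbaababab
  sorted[4] = aabababaaa$abb
  sorted[5] = abaaa$abbaabab
  sorted[6] = ababaaa$abbaab
  sorted[7] = abababaaa$abba
  sorted[8] = abbaabababaaa$
  sorted[9] = baaa$abbaababa
  sorted[10] = baabababaaa$ab
  sorted[11] = babaaa$abbaaba
  sorted[12] = bababaaa$abbaa
  sorted[13] = bbaabababaaa$a
sorted[3] = aaa$abbaababab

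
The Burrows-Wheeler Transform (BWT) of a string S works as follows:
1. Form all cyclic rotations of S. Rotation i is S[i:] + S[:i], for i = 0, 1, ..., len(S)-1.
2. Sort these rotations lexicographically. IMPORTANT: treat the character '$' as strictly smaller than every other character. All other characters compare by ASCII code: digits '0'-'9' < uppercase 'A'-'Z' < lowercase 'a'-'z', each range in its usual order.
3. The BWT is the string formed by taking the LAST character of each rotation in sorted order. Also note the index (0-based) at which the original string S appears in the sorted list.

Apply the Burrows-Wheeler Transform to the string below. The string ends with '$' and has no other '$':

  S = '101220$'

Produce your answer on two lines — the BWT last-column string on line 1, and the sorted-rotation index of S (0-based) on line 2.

All 7 rotations (rotation i = S[i:]+S[:i]):
  rot[0] = 101220$
  rot[1] = 01220$1
  rot[2] = 1220$10
  rot[3] = 220$101
  rot[4] = 20$1012
  rot[5] = 0$10122
  rot[6] = $101220
Sorted (with $ < everything):
  sorted[0] = $101220  (last char: '0')
  sorted[1] = 0$10122  (last char: '2')
  sorted[2] = 01220$1  (last char: '1')
  sorted[3] = 101220$  (last char: '$')
  sorted[4] = 1220$10  (last char: '0')
  sorted[5] = 20$1012  (last char: '2')
  sorted[6] = 220$101  (last char: '1')
Last column: 021$021
Original string S is at sorted index 3

Answer: 021$021
3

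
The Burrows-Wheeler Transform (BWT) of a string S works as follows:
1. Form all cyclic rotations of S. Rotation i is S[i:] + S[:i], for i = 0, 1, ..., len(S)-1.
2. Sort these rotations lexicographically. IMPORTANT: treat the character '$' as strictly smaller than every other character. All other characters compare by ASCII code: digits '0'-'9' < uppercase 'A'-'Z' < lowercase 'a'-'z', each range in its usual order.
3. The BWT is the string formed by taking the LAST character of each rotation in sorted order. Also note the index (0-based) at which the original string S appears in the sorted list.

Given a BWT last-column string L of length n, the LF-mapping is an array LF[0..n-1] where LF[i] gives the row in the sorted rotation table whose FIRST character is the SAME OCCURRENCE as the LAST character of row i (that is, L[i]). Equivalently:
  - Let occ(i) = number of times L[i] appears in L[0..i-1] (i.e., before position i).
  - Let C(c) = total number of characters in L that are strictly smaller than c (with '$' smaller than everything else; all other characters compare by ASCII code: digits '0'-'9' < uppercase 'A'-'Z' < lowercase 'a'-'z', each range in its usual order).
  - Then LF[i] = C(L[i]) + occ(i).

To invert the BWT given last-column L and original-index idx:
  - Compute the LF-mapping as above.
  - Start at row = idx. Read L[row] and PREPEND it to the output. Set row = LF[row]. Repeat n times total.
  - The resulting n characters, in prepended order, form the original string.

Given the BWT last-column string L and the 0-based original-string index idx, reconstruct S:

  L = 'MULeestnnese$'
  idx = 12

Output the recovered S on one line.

Answer: tennesseeULM$

Derivation:
LF mapping: 2 3 1 4 5 10 12 8 9 6 11 7 0
Walk LF starting at row 12, prepending L[row]:
  step 1: row=12, L[12]='$', prepend. Next row=LF[12]=0
  step 2: row=0, L[0]='M', prepend. Next row=LF[0]=2
  step 3: row=2, L[2]='L', prepend. Next row=LF[2]=1
  step 4: row=1, L[1]='U', prepend. Next row=LF[1]=3
  step 5: row=3, L[3]='e', prepend. Next row=LF[3]=4
  step 6: row=4, L[4]='e', prepend. Next row=LF[4]=5
  step 7: row=5, L[5]='s', prepend. Next row=LF[5]=10
  step 8: row=10, L[10]='s', prepend. Next row=LF[10]=11
  step 9: row=11, L[11]='e', prepend. Next row=LF[11]=7
  step 10: row=7, L[7]='n', prepend. Next row=LF[7]=8
  step 11: row=8, L[8]='n', prepend. Next row=LF[8]=9
  step 12: row=9, L[9]='e', prepend. Next row=LF[9]=6
  step 13: row=6, L[6]='t', prepend. Next row=LF[6]=12
Reversed output: tennesseeULM$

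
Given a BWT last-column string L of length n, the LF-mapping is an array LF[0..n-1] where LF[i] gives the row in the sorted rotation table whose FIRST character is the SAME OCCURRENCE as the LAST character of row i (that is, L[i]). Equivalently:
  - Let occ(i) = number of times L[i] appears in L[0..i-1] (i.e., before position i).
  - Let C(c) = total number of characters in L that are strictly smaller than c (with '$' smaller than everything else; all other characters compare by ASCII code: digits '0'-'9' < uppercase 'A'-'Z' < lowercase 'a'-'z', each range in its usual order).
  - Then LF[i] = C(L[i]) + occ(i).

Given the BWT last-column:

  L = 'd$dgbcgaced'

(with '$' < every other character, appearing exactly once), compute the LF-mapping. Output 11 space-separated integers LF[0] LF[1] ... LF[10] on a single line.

Char counts: '$':1, 'a':1, 'b':1, 'c':2, 'd':3, 'e':1, 'g':2
C (first-col start): C('$')=0, C('a')=1, C('b')=2, C('c')=3, C('d')=5, C('e')=8, C('g')=9
L[0]='d': occ=0, LF[0]=C('d')+0=5+0=5
L[1]='$': occ=0, LF[1]=C('$')+0=0+0=0
L[2]='d': occ=1, LF[2]=C('d')+1=5+1=6
L[3]='g': occ=0, LF[3]=C('g')+0=9+0=9
L[4]='b': occ=0, LF[4]=C('b')+0=2+0=2
L[5]='c': occ=0, LF[5]=C('c')+0=3+0=3
L[6]='g': occ=1, LF[6]=C('g')+1=9+1=10
L[7]='a': occ=0, LF[7]=C('a')+0=1+0=1
L[8]='c': occ=1, LF[8]=C('c')+1=3+1=4
L[9]='e': occ=0, LF[9]=C('e')+0=8+0=8
L[10]='d': occ=2, LF[10]=C('d')+2=5+2=7

Answer: 5 0 6 9 2 3 10 1 4 8 7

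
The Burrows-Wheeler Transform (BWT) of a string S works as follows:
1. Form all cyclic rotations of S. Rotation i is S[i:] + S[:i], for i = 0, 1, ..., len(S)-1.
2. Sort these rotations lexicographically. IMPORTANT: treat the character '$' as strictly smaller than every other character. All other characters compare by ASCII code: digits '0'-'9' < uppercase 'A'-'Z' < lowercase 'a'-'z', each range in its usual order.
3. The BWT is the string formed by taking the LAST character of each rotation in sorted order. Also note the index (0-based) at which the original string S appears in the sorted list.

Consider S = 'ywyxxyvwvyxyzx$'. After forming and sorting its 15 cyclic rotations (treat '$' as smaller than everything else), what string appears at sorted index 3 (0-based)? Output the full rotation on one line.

All 15 rotations (rotation i = S[i:]+S[:i]):
  rot[0] = ywyxxyvwvyxyzx$
  rot[1] = wyxxyvwvyxyzx$y
  rot[2] = yxxyvwvyxyzx$yw
  rot[3] = xxyvwvyxyzx$ywy
  rot[4] = xyvwvyxyzx$ywyx
  rot[5] = yvwvyxyzx$ywyxx
  rot[6] = vwvyxyzx$ywyxxy
  rot[7] = wvyxyzx$ywyxxyv
  rot[8] = vyxyzx$ywyxxyvw
  rot[9] = yxyzx$ywyxxyvwv
  rot[10] = xyzx$ywyxxyvwvy
  rot[11] = yzx$ywyxxyvwvyx
  rot[12] = zx$ywyxxyvwvyxy
  rot[13] = x$ywyxxyvwvyxyz
  rot[14] = $ywyxxyvwvyxyzx
Sorted (with $ < everything):
  sorted[0] = $ywyxxyvwvyxyzx
  sorted[1] = vwvyxyzx$ywyxxy
  sorted[2] = vyxyzx$ywyxxyvw
  sorted[3] = wvyxyzx$ywyxxyv
  sorted[4] = wyxxyvwvyxyzx$y
  sorted[5] = x$ywyxxyvwvyxyz
  sorted[6] = xxyvwvyxyzx$ywy
  sorted[7] = xyvwvyxyzx$ywyx
  sorted[8] = xyzx$ywyxxyvwvy
  sorted[9] = yvwvyxyzx$ywyxx
  sorted[10] = ywyxxyvwvyxyzx$
  sorted[11] = yxxyvwvyxyzx$yw
  sorted[12] = yxyzx$ywyxxyvwv
  sorted[13] = yzx$ywyxxyvwvyx
  sorted[14] = zx$ywyxxyvwvyxy
sorted[3] = wvyxyzx$ywyxxyv

Answer: wvyxyzx$ywyxxyv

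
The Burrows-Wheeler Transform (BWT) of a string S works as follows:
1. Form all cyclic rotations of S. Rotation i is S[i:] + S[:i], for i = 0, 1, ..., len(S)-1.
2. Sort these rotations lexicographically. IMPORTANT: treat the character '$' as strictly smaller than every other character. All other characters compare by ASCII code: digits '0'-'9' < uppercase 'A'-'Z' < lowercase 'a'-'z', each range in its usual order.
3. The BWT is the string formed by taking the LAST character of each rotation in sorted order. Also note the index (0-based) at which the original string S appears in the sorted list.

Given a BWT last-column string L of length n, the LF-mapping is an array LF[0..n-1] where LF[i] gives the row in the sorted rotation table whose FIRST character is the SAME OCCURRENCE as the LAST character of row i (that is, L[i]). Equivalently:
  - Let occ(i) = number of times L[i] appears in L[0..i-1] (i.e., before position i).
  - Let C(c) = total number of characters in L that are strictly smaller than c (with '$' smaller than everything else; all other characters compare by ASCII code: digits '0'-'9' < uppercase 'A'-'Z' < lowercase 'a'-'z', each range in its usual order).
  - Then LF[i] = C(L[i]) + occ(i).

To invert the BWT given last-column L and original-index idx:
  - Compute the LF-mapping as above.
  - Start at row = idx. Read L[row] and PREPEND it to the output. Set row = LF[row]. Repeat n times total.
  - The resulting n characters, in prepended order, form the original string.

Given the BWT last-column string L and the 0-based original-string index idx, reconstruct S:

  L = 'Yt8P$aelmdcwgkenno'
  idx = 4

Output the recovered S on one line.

LF mapping: 3 16 1 2 0 4 7 11 12 6 5 17 9 10 8 13 14 15
Walk LF starting at row 4, prepending L[row]:
  step 1: row=4, L[4]='$', prepend. Next row=LF[4]=0
  step 2: row=0, L[0]='Y', prepend. Next row=LF[0]=3
  step 3: row=3, L[3]='P', prepend. Next row=LF[3]=2
  step 4: row=2, L[2]='8', prepend. Next row=LF[2]=1
  step 5: row=1, L[1]='t', prepend. Next row=LF[1]=16
  step 6: row=16, L[16]='n', prepend. Next row=LF[16]=14
  step 7: row=14, L[14]='e', prepend. Next row=LF[14]=8
  step 8: row=8, L[8]='m', prepend. Next row=LF[8]=12
  step 9: row=12, L[12]='g', prepend. Next row=LF[12]=9
  step 10: row=9, L[9]='d', prepend. Next row=LF[9]=6
  step 11: row=6, L[6]='e', prepend. Next row=LF[6]=7
  step 12: row=7, L[7]='l', prepend. Next row=LF[7]=11
  step 13: row=11, L[11]='w', prepend. Next row=LF[11]=17
  step 14: row=17, L[17]='o', prepend. Next row=LF[17]=15
  step 15: row=15, L[15]='n', prepend. Next row=LF[15]=13
  step 16: row=13, L[13]='k', prepend. Next row=LF[13]=10
  step 17: row=10, L[10]='c', prepend. Next row=LF[10]=5
  step 18: row=5, L[5]='a', prepend. Next row=LF[5]=4
Reversed output: acknowledgment8PY$

Answer: acknowledgment8PY$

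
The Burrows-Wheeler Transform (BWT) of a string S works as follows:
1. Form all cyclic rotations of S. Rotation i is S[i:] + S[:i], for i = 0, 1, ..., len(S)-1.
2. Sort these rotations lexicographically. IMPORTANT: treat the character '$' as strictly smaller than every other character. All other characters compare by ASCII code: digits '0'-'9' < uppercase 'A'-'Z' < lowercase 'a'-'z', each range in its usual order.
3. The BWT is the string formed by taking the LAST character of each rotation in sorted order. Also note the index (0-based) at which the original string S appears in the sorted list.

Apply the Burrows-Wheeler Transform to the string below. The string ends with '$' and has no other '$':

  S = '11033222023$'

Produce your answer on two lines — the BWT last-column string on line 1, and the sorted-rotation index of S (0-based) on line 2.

Answer: 3211$2230230
4

Derivation:
All 12 rotations (rotation i = S[i:]+S[:i]):
  rot[0] = 11033222023$
  rot[1] = 1033222023$1
  rot[2] = 033222023$11
  rot[3] = 33222023$110
  rot[4] = 3222023$1103
  rot[5] = 222023$11033
  rot[6] = 22023$110332
  rot[7] = 2023$1103322
  rot[8] = 023$11033222
  rot[9] = 23$110332220
  rot[10] = 3$1103322202
  rot[11] = $11033222023
Sorted (with $ < everything):
  sorted[0] = $11033222023  (last char: '3')
  sorted[1] = 023$11033222  (last char: '2')
  sorted[2] = 033222023$11  (last char: '1')
  sorted[3] = 1033222023$1  (last char: '1')
  sorted[4] = 11033222023$  (last char: '$')
  sorted[5] = 2023$1103322  (last char: '2')
  sorted[6] = 22023$110332  (last char: '2')
  sorted[7] = 222023$11033  (last char: '3')
  sorted[8] = 23$110332220  (last char: '0')
  sorted[9] = 3$1103322202  (last char: '2')
  sorted[10] = 3222023$1103  (last char: '3')
  sorted[11] = 33222023$110  (last char: '0')
Last column: 3211$2230230
Original string S is at sorted index 4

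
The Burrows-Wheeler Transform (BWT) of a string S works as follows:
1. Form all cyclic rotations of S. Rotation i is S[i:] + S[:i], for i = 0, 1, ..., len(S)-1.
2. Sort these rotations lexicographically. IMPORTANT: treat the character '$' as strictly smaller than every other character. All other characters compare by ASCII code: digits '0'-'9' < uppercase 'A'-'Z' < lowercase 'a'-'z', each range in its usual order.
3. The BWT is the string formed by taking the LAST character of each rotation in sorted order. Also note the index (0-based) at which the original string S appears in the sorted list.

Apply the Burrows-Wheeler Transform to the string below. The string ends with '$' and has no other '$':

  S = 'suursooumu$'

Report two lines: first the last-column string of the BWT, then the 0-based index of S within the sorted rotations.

Answer: uusour$mous
6

Derivation:
All 11 rotations (rotation i = S[i:]+S[:i]):
  rot[0] = suursooumu$
  rot[1] = uursooumu$s
  rot[2] = ursooumu$su
  rot[3] = rsooumu$suu
  rot[4] = sooumu$suur
  rot[5] = ooumu$suurs
  rot[6] = oumu$suurso
  rot[7] = umu$suursoo
  rot[8] = mu$suursoou
  rot[9] = u$suursooum
  rot[10] = $suursooumu
Sorted (with $ < everything):
  sorted[0] = $suursooumu  (last char: 'u')
  sorted[1] = mu$suursoou  (last char: 'u')
  sorted[2] = ooumu$suurs  (last char: 's')
  sorted[3] = oumu$suurso  (last char: 'o')
  sorted[4] = rsooumu$suu  (last char: 'u')
  sorted[5] = sooumu$suur  (last char: 'r')
  sorted[6] = suursooumu$  (last char: '$')
  sorted[7] = u$suursooum  (last char: 'm')
  sorted[8] = umu$suursoo  (last char: 'o')
  sorted[9] = ursooumu$su  (last char: 'u')
  sorted[10] = uursooumu$s  (last char: 's')
Last column: uusour$mous
Original string S is at sorted index 6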